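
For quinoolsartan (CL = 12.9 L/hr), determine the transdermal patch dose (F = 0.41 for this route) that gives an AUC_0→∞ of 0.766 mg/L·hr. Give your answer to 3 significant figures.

Dose = 24.1 mg

Dose = CL × AUC_0→∞ / F
     = 12.9 × 0.766 / 0.41 = 24.101 mg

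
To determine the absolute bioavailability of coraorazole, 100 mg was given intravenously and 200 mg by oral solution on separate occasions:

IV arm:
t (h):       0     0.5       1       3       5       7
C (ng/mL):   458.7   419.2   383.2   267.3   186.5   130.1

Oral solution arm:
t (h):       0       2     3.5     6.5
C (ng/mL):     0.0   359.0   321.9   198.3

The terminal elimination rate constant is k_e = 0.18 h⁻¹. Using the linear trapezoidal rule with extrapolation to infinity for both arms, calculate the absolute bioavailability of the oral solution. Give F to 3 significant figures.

Trapezoidal AUC_0→7 (IV):
  [0→0.5]: (458.7+419.2)/2 × 0.5 = 219.475
  [0.5→1]: (419.2+383.2)/2 × 0.5 = 200.6
  [1→3]: (383.2+267.3)/2 × 2 = 650.5
  [3→5]: (267.3+186.5)/2 × 2 = 453.8
  [5→7]: (186.5+130.1)/2 × 2 = 316.6
  Sum = 1840.975 ng/mL·h
IV tail: 130.1/0.18 = 722.778; AUC_iv,0→∞ = 1840.975 + 722.778 = 2563.753 ng/mL·h
Trapezoidal AUC_0→6.5 (oral solution):
  [0→2]: (0.0+359.0)/2 × 2 = 359.0
  [2→3.5]: (359.0+321.9)/2 × 1.5 = 510.675
  [3.5→6.5]: (321.9+198.3)/2 × 3 = 780.3
  Sum = 1649.975 ng/mL·h
oral solution tail: 198.3/0.18 = 1101.667; AUC_ev,0→∞ = 1649.975 + 1101.667 = 2751.642 ng/mL·h
F = (AUC_ev/D_ev)/(AUC_iv/D_iv) = (2751.642/200)/(2563.753/100) = 13.75821/25.63753 = 0.5366

F = 0.537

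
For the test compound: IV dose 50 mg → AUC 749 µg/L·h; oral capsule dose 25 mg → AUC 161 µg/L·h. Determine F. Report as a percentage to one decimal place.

F = (AUC_ev / D_ev) / (AUC_iv / D_iv)
  = (161/25) / (749/50)
  = 6.44 / 14.98 = 0.4299
  = 42.99%

F = 43.0%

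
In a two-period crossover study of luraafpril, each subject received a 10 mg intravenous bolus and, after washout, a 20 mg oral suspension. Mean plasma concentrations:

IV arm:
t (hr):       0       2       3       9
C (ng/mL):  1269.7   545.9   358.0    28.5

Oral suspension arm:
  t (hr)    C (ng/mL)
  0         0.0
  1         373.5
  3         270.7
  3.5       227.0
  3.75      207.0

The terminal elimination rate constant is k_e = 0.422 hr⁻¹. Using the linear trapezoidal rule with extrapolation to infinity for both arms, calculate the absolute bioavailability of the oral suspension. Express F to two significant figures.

Trapezoidal AUC_0→9 (IV):
  [0→2]: (1269.7+545.9)/2 × 2 = 1815.6
  [2→3]: (545.9+358.0)/2 × 1 = 451.95
  [3→9]: (358.0+28.5)/2 × 6 = 1159.5
  Sum = 3427.05 ng/mL·hr
IV tail: 28.5/0.422 = 67.536; AUC_iv,0→∞ = 3427.05 + 67.536 = 3494.586 ng/mL·hr
Trapezoidal AUC_0→3.75 (oral suspension):
  [0→1]: (0.0+373.5)/2 × 1 = 186.75
  [1→3]: (373.5+270.7)/2 × 2 = 644.2
  [3→3.5]: (270.7+227.0)/2 × 0.5 = 124.425
  [3.5→3.75]: (227.0+207.0)/2 × 0.25 = 54.25
  Sum = 1009.625 ng/mL·hr
oral suspension tail: 207.0/0.422 = 490.521; AUC_ev,0→∞ = 1009.625 + 490.521 = 1500.146 ng/mL·hr
F = (AUC_ev/D_ev)/(AUC_iv/D_iv) = (1500.146/20)/(3494.586/10) = 75.0073/349.4586 = 0.2146

F = 0.21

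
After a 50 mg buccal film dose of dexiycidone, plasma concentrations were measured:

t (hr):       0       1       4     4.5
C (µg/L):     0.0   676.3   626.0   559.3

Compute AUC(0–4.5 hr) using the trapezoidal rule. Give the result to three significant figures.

AUC = 2590 µg/L·hr

Trapezoidal AUC_0→4.5:
  [0→1]: (0.0+676.3)/2 × 1 = 338.15
  [1→4]: (676.3+626.0)/2 × 3 = 1953.45
  [4→4.5]: (626.0+559.3)/2 × 0.5 = 296.325
  Sum = 2587.925 µg/L·hr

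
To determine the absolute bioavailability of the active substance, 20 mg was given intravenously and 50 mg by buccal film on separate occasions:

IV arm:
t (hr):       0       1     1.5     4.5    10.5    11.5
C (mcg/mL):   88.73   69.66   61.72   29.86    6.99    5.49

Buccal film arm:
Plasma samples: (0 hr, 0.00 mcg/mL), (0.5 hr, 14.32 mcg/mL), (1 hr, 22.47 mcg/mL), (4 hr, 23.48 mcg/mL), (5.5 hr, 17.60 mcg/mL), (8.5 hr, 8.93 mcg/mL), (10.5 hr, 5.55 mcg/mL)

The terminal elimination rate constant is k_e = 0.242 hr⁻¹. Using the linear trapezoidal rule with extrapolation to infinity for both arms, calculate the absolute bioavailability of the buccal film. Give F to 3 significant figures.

F = 0.195

Trapezoidal AUC_0→11.5 (IV):
  [0→1]: (88.73+69.66)/2 × 1 = 79.195
  [1→1.5]: (69.66+61.72)/2 × 0.5 = 32.845
  [1.5→4.5]: (61.72+29.86)/2 × 3 = 137.37
  [4.5→10.5]: (29.86+6.99)/2 × 6 = 110.55
  [10.5→11.5]: (6.99+5.49)/2 × 1 = 6.24
  Sum = 366.2 mcg/mL·hr
IV tail: 5.49/0.242 = 22.686; AUC_iv,0→∞ = 366.2 + 22.686 = 388.886 mcg/mL·hr
Trapezoidal AUC_0→10.5 (buccal film):
  [0→0.5]: (0.00+14.32)/2 × 0.5 = 3.58
  [0.5→1]: (14.32+22.47)/2 × 0.5 = 9.1975
  [1→4]: (22.47+23.48)/2 × 3 = 68.925
  [4→5.5]: (23.48+17.60)/2 × 1.5 = 30.81
  [5.5→8.5]: (17.60+8.93)/2 × 3 = 39.795
  [8.5→10.5]: (8.93+5.55)/2 × 2 = 14.48
  Sum = 166.7875 mcg/mL·hr
buccal film tail: 5.55/0.242 = 22.934; AUC_ev,0→∞ = 166.7875 + 22.934 = 189.7215 mcg/mL·hr
F = (AUC_ev/D_ev)/(AUC_iv/D_iv) = (189.7215/50)/(388.886/20) = 3.79443/19.4443 = 0.1951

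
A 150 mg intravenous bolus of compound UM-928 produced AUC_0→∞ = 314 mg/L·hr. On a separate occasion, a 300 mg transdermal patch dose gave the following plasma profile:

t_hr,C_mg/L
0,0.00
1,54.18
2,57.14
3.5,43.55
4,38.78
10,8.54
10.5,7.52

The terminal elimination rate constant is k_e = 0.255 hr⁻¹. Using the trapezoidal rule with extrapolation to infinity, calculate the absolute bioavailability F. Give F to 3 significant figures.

F = 0.564

Trapezoidal AUC_0→10.5 (transdermal patch):
  [0→1]: (0.00+54.18)/2 × 1 = 27.09
  [1→2]: (54.18+57.14)/2 × 1 = 55.66
  [2→3.5]: (57.14+43.55)/2 × 1.5 = 75.5175
  [3.5→4]: (43.55+38.78)/2 × 0.5 = 20.5825
  [4→10]: (38.78+8.54)/2 × 6 = 141.96
  [10→10.5]: (8.54+7.52)/2 × 0.5 = 4.015
  Sum = 324.825 mg/L·hr
Tail: C_last/k_e = 7.52/0.255 = 29.490
AUC_0→∞ (transdermal patch) = 324.825 + 29.490 = 354.315 mg/L·hr
F = (AUC_ev/D_ev)/(AUC_iv/D_iv) = (354.315/300)/(314/150) = 1.18105/2.09333 = 0.5642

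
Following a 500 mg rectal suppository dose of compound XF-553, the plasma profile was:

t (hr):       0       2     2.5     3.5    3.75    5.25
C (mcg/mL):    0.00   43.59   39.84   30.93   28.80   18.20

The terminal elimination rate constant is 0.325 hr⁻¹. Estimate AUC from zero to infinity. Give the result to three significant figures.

AUC = 199 mcg/mL·hr

Trapezoidal AUC_0→5.25:
  [0→2]: (0.00+43.59)/2 × 2 = 43.59
  [2→2.5]: (43.59+39.84)/2 × 0.5 = 20.8575
  [2.5→3.5]: (39.84+30.93)/2 × 1 = 35.385
  [3.5→3.75]: (30.93+28.80)/2 × 0.25 = 7.46625
  [3.75→5.25]: (28.80+18.20)/2 × 1.5 = 35.25
  Sum = 142.54875 mcg/mL·hr
Extrapolated tail: C_last / k_e = 18.20 / 0.325 = 56.000
AUC_0→∞ = 142.54875 + 56.000 = 198.54875 mcg/mL·hr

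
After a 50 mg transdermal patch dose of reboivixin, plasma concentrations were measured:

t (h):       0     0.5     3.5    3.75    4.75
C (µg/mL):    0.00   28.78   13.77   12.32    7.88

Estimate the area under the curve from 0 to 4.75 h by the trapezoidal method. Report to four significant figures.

AUC = 84.38 µg/mL·h

Trapezoidal AUC_0→4.75:
  [0→0.5]: (0.00+28.78)/2 × 0.5 = 7.195
  [0.5→3.5]: (28.78+13.77)/2 × 3 = 63.825
  [3.5→3.75]: (13.77+12.32)/2 × 0.25 = 3.26125
  [3.75→4.75]: (12.32+7.88)/2 × 1 = 10.1
  Sum = 84.38125 µg/mL·h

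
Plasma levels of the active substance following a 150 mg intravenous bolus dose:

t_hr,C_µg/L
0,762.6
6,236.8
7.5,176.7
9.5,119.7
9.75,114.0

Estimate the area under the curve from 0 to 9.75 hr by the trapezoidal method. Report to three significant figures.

AUC = 3630 µg/L·hr

Trapezoidal AUC_0→9.75:
  [0→6]: (762.6+236.8)/2 × 6 = 2998.2
  [6→7.5]: (236.8+176.7)/2 × 1.5 = 310.125
  [7.5→9.5]: (176.7+119.7)/2 × 2 = 296.4
  [9.5→9.75]: (119.7+114.0)/2 × 0.25 = 29.2125
  Sum = 3633.9375 µg/L·hr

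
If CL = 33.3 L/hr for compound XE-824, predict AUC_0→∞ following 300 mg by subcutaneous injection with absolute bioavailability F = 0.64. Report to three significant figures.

AUC_0→∞ = F × Dose / CL
        = 0.64 × 300 / 33.3 = 5.76577 mg/L·hr

AUC = 5.77 mg/L·hr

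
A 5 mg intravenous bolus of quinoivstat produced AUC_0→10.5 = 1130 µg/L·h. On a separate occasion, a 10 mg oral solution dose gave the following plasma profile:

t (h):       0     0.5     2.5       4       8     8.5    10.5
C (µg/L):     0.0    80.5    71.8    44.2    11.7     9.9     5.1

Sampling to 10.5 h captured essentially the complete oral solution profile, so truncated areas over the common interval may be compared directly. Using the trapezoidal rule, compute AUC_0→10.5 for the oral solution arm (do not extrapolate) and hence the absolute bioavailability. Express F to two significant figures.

F = 0.17

Trapezoidal AUC_0→10.5 (oral solution):
  [0→0.5]: (0.0+80.5)/2 × 0.5 = 20.125
  [0.5→2.5]: (80.5+71.8)/2 × 2 = 152.3
  [2.5→4]: (71.8+44.2)/2 × 1.5 = 87.0
  [4→8]: (44.2+11.7)/2 × 4 = 111.8
  [8→8.5]: (11.7+9.9)/2 × 0.5 = 5.4
  [8.5→10.5]: (9.9+5.1)/2 × 2 = 15.0
  Sum = 391.625 µg/L·h
F = (AUC_ev/D_ev)/(AUC_iv/D_iv) = (391.625/10)/(1130/5) = 39.1625/226 = 0.1733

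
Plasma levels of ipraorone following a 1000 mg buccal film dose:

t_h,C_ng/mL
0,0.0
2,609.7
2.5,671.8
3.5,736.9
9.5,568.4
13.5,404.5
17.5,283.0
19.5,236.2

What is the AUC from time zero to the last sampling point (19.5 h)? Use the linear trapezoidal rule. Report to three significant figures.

Trapezoidal AUC_0→19.5:
  [0→2]: (0.0+609.7)/2 × 2 = 609.7
  [2→2.5]: (609.7+671.8)/2 × 0.5 = 320.375
  [2.5→3.5]: (671.8+736.9)/2 × 1 = 704.35
  [3.5→9.5]: (736.9+568.4)/2 × 6 = 3915.9
  [9.5→13.5]: (568.4+404.5)/2 × 4 = 1945.8
  [13.5→17.5]: (404.5+283.0)/2 × 4 = 1375.0
  [17.5→19.5]: (283.0+236.2)/2 × 2 = 519.2
  Sum = 9390.325 ng/mL·h

AUC = 9390 ng/mL·h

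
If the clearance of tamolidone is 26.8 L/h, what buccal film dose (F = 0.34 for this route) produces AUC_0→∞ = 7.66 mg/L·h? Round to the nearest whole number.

Dose = CL × AUC_0→∞ / F
     = 26.8 × 7.66 / 0.34 = 603.788 mg

Dose = 604 mg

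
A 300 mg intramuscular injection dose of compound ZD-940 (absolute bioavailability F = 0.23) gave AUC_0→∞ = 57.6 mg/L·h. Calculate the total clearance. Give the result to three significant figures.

CL = F × Dose / AUC_0→∞
   = 0.23 × 300 / 57.6 = 1.19792 L/h

CL = 1.20 L/h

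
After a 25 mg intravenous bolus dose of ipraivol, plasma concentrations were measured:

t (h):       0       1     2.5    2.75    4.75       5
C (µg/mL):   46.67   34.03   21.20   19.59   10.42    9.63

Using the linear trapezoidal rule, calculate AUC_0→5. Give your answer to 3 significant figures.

AUC = 119 µg/mL·h

Trapezoidal AUC_0→5:
  [0→1]: (46.67+34.03)/2 × 1 = 40.35
  [1→2.5]: (34.03+21.20)/2 × 1.5 = 41.4225
  [2.5→2.75]: (21.20+19.59)/2 × 0.25 = 5.09875
  [2.75→4.75]: (19.59+10.42)/2 × 2 = 30.01
  [4.75→5]: (10.42+9.63)/2 × 0.25 = 2.50625
  Sum = 119.3875 µg/mL·h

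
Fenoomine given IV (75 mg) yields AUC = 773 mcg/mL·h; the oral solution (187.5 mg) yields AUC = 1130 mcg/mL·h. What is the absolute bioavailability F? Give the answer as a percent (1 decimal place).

F = (AUC_ev / D_ev) / (AUC_iv / D_iv)
  = (1130/187.5) / (773/75)
  = 6.02667 / 10.3067 = 0.5847
  = 58.47%

F = 58.5%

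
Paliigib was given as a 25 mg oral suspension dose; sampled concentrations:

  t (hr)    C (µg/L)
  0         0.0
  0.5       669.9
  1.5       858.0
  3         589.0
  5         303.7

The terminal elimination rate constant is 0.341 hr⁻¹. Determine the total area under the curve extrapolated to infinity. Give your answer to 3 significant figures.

AUC = 3800 µg/L·hr

Trapezoidal AUC_0→5:
  [0→0.5]: (0.0+669.9)/2 × 0.5 = 167.475
  [0.5→1.5]: (669.9+858.0)/2 × 1 = 763.95
  [1.5→3]: (858.0+589.0)/2 × 1.5 = 1085.25
  [3→5]: (589.0+303.7)/2 × 2 = 892.7
  Sum = 2909.375 µg/L·hr
Extrapolated tail: C_last / k_e = 303.7 / 0.341 = 890.616
AUC_0→∞ = 2909.375 + 890.616 = 3799.991 µg/L·hr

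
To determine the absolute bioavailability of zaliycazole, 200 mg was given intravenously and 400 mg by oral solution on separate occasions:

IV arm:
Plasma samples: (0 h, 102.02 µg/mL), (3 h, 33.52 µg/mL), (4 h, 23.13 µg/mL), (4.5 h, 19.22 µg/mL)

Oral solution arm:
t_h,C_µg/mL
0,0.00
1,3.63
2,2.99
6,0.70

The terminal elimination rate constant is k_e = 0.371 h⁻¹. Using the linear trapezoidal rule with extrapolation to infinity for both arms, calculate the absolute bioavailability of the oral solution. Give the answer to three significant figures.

F = 0.0245

Trapezoidal AUC_0→4.5 (IV):
  [0→3]: (102.02+33.52)/2 × 3 = 203.31
  [3→4]: (33.52+23.13)/2 × 1 = 28.325
  [4→4.5]: (23.13+19.22)/2 × 0.5 = 10.5875
  Sum = 242.2225 µg/mL·h
IV tail: 19.22/0.371 = 51.806; AUC_iv,0→∞ = 242.2225 + 51.806 = 294.0285 µg/mL·h
Trapezoidal AUC_0→6 (oral solution):
  [0→1]: (0.00+3.63)/2 × 1 = 1.815
  [1→2]: (3.63+2.99)/2 × 1 = 3.31
  [2→6]: (2.99+0.70)/2 × 4 = 7.38
  Sum = 12.505 µg/mL·h
oral solution tail: 0.70/0.371 = 1.887; AUC_ev,0→∞ = 12.505 + 1.887 = 14.392 µg/mL·h
F = (AUC_ev/D_ev)/(AUC_iv/D_iv) = (14.392/400)/(294.0285/200) = 0.03598/1.4701425 = 0.0245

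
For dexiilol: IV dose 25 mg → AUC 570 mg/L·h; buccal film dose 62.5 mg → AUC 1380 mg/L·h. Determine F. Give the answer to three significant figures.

F = 0.968

F = (AUC_ev / D_ev) / (AUC_iv / D_iv)
  = (1380/62.5) / (570/25)
  = 22.08 / 22.8 = 0.9684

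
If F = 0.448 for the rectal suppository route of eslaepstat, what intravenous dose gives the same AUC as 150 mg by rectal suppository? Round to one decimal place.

Systemic exposure from an extravascular dose = F × D_ev, so the equivalent IV dose is F × D_ev.
D_iv = F × D_ev = 0.448 × 150 = 67.2 mg

D_iv = 67.2 mg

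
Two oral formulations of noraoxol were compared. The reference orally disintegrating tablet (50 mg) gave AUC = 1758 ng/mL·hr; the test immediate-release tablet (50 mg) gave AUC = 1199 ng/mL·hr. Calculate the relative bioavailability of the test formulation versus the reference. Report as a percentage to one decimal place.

F_rel = (AUC_test/D_test) / (AUC_ref/D_ref)
      = (1199/50) / (1758/50)
      = 23.98 / 35.16 = 0.6820 = 68.20%

F_rel = 68.2%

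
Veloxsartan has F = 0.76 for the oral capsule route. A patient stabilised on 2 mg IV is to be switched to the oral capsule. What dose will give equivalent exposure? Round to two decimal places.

For equal systemic exposure: F × D_ev = D_iv
D_ev = D_iv / F = 2 / 0.76 = 2.63158 mg

D_oral = 2.63 mg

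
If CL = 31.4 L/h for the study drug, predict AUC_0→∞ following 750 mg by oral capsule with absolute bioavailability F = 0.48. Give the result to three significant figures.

AUC = 11.5 mg/L·h

AUC_0→∞ = F × Dose / CL
        = 0.48 × 750 / 31.4 = 11.465 mg/L·h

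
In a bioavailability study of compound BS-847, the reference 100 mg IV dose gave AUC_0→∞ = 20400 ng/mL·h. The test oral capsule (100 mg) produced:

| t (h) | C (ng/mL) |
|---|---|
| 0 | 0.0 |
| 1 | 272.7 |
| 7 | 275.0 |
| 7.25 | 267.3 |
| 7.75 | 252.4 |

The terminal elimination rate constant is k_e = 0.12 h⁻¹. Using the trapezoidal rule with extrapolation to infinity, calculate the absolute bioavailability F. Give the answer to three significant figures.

Trapezoidal AUC_0→7.75 (oral capsule):
  [0→1]: (0.0+272.7)/2 × 1 = 136.35
  [1→7]: (272.7+275.0)/2 × 6 = 1643.1
  [7→7.25]: (275.0+267.3)/2 × 0.25 = 67.7875
  [7.25→7.75]: (267.3+252.4)/2 × 0.5 = 129.925
  Sum = 1977.1625 ng/mL·h
Tail: C_last/k_e = 252.4/0.12 = 2103.333
AUC_0→∞ (oral capsule) = 1977.1625 + 2103.333 = 4080.4955 ng/mL·h
F = (AUC_ev/D_ev)/(AUC_iv/D_iv) = (4080.4955/100)/(20400/100) = 40.804955/204 = 0.2000

F = 0.200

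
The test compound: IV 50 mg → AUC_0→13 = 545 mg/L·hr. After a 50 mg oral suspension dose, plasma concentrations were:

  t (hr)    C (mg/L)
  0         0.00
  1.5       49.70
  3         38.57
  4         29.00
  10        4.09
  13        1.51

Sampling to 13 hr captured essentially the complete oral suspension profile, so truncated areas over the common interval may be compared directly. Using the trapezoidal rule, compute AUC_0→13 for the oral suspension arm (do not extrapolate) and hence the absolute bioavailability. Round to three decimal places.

F = 0.449

Trapezoidal AUC_0→13 (oral suspension):
  [0→1.5]: (0.00+49.70)/2 × 1.5 = 37.275
  [1.5→3]: (49.70+38.57)/2 × 1.5 = 66.2025
  [3→4]: (38.57+29.00)/2 × 1 = 33.785
  [4→10]: (29.00+4.09)/2 × 6 = 99.27
  [10→13]: (4.09+1.51)/2 × 3 = 8.4
  Sum = 244.9325 mg/L·hr
F = (AUC_ev/D_ev)/(AUC_iv/D_iv) = (244.9325/50)/(545/50) = 4.89865/10.9 = 0.4494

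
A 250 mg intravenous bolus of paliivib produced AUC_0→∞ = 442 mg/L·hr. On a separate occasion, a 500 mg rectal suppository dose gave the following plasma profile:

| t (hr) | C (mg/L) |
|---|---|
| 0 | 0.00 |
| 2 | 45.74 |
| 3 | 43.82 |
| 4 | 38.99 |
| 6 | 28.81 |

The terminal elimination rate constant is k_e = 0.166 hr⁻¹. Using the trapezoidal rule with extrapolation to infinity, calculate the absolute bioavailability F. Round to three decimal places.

F = 0.422

Trapezoidal AUC_0→6 (rectal suppository):
  [0→2]: (0.00+45.74)/2 × 2 = 45.74
  [2→3]: (45.74+43.82)/2 × 1 = 44.78
  [3→4]: (43.82+38.99)/2 × 1 = 41.405
  [4→6]: (38.99+28.81)/2 × 2 = 67.8
  Sum = 199.725 mg/L·hr
Tail: C_last/k_e = 28.81/0.166 = 173.554
AUC_0→∞ (rectal suppository) = 199.725 + 173.554 = 373.279 mg/L·hr
F = (AUC_ev/D_ev)/(AUC_iv/D_iv) = (373.279/500)/(442/250) = 0.746558/1.768 = 0.4223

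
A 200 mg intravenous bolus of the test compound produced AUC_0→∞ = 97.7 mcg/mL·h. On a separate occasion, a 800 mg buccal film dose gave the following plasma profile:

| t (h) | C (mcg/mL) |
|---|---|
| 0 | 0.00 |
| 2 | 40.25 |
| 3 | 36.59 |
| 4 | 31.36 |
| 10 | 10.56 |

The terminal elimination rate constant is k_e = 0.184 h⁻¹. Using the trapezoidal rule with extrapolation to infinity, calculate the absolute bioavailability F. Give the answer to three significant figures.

Trapezoidal AUC_0→10 (buccal film):
  [0→2]: (0.00+40.25)/2 × 2 = 40.25
  [2→3]: (40.25+36.59)/2 × 1 = 38.42
  [3→4]: (36.59+31.36)/2 × 1 = 33.975
  [4→10]: (31.36+10.56)/2 × 6 = 125.76
  Sum = 238.405 mcg/mL·h
Tail: C_last/k_e = 10.56/0.184 = 57.391
AUC_0→∞ (buccal film) = 238.405 + 57.391 = 295.796 mcg/mL·h
F = (AUC_ev/D_ev)/(AUC_iv/D_iv) = (295.796/800)/(97.7/200) = 0.369745/0.4885 = 0.7569

F = 0.757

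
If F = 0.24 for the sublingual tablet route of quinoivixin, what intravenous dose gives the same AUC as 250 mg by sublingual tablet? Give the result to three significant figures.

Systemic exposure from an extravascular dose = F × D_ev, so the equivalent IV dose is F × D_ev.
D_iv = F × D_ev = 0.24 × 250 = 60 mg

D_iv = 60.0 mg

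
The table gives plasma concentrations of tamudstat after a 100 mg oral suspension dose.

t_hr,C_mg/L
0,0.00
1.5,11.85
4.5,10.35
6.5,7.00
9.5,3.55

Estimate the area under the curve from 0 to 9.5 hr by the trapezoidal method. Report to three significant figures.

Trapezoidal AUC_0→9.5:
  [0→1.5]: (0.00+11.85)/2 × 1.5 = 8.8875
  [1.5→4.5]: (11.85+10.35)/2 × 3 = 33.3
  [4.5→6.5]: (10.35+7.00)/2 × 2 = 17.35
  [6.5→9.5]: (7.00+3.55)/2 × 3 = 15.825
  Sum = 75.3625 mg/L·hr

AUC = 75.4 mg/L·hr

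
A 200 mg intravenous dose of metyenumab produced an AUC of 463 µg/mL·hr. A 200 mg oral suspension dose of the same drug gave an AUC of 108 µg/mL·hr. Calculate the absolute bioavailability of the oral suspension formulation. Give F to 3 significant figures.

F = 0.233

F = (AUC_ev / D_ev) / (AUC_iv / D_iv)
  = (108/200) / (463/200)
  = 0.54 / 2.315 = 0.2333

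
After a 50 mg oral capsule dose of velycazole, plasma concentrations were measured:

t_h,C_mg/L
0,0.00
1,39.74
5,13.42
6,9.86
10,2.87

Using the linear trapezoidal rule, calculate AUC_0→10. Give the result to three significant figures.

Trapezoidal AUC_0→10:
  [0→1]: (0.00+39.74)/2 × 1 = 19.87
  [1→5]: (39.74+13.42)/2 × 4 = 106.32
  [5→6]: (13.42+9.86)/2 × 1 = 11.64
  [6→10]: (9.86+2.87)/2 × 4 = 25.46
  Sum = 163.29 mg/L·h

AUC = 163 mg/L·h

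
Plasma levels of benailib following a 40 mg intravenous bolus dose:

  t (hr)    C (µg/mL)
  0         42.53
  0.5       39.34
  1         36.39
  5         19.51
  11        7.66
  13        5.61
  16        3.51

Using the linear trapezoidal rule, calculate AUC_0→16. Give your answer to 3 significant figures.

Trapezoidal AUC_0→16:
  [0→0.5]: (42.53+39.34)/2 × 0.5 = 20.4675
  [0.5→1]: (39.34+36.39)/2 × 0.5 = 18.9325
  [1→5]: (36.39+19.51)/2 × 4 = 111.8
  [5→11]: (19.51+7.66)/2 × 6 = 81.51
  [11→13]: (7.66+5.61)/2 × 2 = 13.27
  [13→16]: (5.61+3.51)/2 × 3 = 13.68
  Sum = 259.66 µg/mL·hr

AUC = 260 µg/mL·hr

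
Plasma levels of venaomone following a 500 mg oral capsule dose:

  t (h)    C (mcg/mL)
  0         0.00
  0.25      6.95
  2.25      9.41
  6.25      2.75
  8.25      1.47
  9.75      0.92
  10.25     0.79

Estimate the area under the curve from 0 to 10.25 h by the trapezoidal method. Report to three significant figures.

Trapezoidal AUC_0→10.25:
  [0→0.25]: (0.00+6.95)/2 × 0.25 = 0.86875
  [0.25→2.25]: (6.95+9.41)/2 × 2 = 16.36
  [2.25→6.25]: (9.41+2.75)/2 × 4 = 24.32
  [6.25→8.25]: (2.75+1.47)/2 × 2 = 4.22
  [8.25→9.75]: (1.47+0.92)/2 × 1.5 = 1.7925
  [9.75→10.25]: (0.92+0.79)/2 × 0.5 = 0.4275
  Sum = 47.98875 mcg/mL·h

AUC = 48.0 mcg/mL·h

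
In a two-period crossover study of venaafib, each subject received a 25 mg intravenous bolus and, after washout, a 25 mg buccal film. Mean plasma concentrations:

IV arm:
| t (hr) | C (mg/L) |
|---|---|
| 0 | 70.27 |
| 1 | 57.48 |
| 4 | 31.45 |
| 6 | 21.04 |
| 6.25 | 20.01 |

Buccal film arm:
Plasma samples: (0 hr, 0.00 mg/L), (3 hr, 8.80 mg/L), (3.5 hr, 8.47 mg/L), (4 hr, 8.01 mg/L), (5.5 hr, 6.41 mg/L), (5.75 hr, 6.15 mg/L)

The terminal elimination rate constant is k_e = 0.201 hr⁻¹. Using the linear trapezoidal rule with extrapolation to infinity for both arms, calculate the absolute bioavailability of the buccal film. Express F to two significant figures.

Trapezoidal AUC_0→6.25 (IV):
  [0→1]: (70.27+57.48)/2 × 1 = 63.875
  [1→4]: (57.48+31.45)/2 × 3 = 133.395
  [4→6]: (31.45+21.04)/2 × 2 = 52.49
  [6→6.25]: (21.04+20.01)/2 × 0.25 = 5.13125
  Sum = 254.89125 mg/L·hr
IV tail: 20.01/0.201 = 99.552; AUC_iv,0→∞ = 254.89125 + 99.552 = 354.44325 mg/L·hr
Trapezoidal AUC_0→5.75 (buccal film):
  [0→3]: (0.00+8.80)/2 × 3 = 13.2
  [3→3.5]: (8.80+8.47)/2 × 0.5 = 4.3175
  [3.5→4]: (8.47+8.01)/2 × 0.5 = 4.12
  [4→5.5]: (8.01+6.41)/2 × 1.5 = 10.815
  [5.5→5.75]: (6.41+6.15)/2 × 0.25 = 1.57
  Sum = 34.0225 mg/L·hr
buccal film tail: 6.15/0.201 = 30.597; AUC_ev,0→∞ = 34.0225 + 30.597 = 64.6195 mg/L·hr
F = (AUC_ev/D_ev)/(AUC_iv/D_iv) = (64.6195/25)/(354.44325/25) = 2.58478/14.17773 = 0.1823

F = 0.18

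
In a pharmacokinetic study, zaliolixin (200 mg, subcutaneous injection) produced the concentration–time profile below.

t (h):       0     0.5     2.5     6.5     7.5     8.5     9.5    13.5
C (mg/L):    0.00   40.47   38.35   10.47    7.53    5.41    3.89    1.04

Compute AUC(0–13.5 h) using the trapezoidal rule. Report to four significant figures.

AUC = 216.6 mg/L·h

Trapezoidal AUC_0→13.5:
  [0→0.5]: (0.00+40.47)/2 × 0.5 = 10.1175
  [0.5→2.5]: (40.47+38.35)/2 × 2 = 78.82
  [2.5→6.5]: (38.35+10.47)/2 × 4 = 97.64
  [6.5→7.5]: (10.47+7.53)/2 × 1 = 9.0
  [7.5→8.5]: (7.53+5.41)/2 × 1 = 6.47
  [8.5→9.5]: (5.41+3.89)/2 × 1 = 4.65
  [9.5→13.5]: (3.89+1.04)/2 × 4 = 9.86
  Sum = 216.5575 mg/L·h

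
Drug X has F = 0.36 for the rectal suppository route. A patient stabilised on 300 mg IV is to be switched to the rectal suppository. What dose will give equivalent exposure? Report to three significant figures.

For equal systemic exposure: F × D_ev = D_iv
D_ev = D_iv / F = 300 / 0.36 = 833.333 mg

D_rectal = 833 mg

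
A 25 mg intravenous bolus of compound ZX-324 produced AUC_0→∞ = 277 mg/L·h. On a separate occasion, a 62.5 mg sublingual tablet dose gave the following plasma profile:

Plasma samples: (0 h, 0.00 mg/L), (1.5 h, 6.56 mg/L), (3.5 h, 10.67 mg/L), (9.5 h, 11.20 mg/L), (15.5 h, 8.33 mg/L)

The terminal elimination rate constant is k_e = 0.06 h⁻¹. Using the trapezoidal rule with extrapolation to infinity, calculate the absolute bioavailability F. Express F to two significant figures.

Trapezoidal AUC_0→15.5 (sublingual tablet):
  [0→1.5]: (0.00+6.56)/2 × 1.5 = 4.92
  [1.5→3.5]: (6.56+10.67)/2 × 2 = 17.23
  [3.5→9.5]: (10.67+11.20)/2 × 6 = 65.61
  [9.5→15.5]: (11.20+8.33)/2 × 6 = 58.59
  Sum = 146.35 mg/L·h
Tail: C_last/k_e = 8.33/0.06 = 138.833
AUC_0→∞ (sublingual tablet) = 146.35 + 138.833 = 285.183 mg/L·h
F = (AUC_ev/D_ev)/(AUC_iv/D_iv) = (285.183/62.5)/(277/25) = 4.562928/11.08 = 0.4118

F = 0.41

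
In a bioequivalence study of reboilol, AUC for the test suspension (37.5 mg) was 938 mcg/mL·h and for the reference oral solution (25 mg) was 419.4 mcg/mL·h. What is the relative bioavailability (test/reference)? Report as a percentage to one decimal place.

F_rel = (AUC_test/D_test) / (AUC_ref/D_ref)
      = (938/37.5) / (419.4/25)
      = 25.0133 / 16.776 = 1.4910 = 149.10%

F_rel = 149.1%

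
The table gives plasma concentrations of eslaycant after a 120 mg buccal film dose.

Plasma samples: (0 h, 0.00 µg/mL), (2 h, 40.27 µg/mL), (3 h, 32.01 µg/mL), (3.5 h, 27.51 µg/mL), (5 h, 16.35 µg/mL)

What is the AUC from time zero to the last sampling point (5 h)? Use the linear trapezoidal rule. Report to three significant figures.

AUC = 124 µg/mL·h

Trapezoidal AUC_0→5:
  [0→2]: (0.00+40.27)/2 × 2 = 40.27
  [2→3]: (40.27+32.01)/2 × 1 = 36.14
  [3→3.5]: (32.01+27.51)/2 × 0.5 = 14.88
  [3.5→5]: (27.51+16.35)/2 × 1.5 = 32.895
  Sum = 124.185 µg/mL·h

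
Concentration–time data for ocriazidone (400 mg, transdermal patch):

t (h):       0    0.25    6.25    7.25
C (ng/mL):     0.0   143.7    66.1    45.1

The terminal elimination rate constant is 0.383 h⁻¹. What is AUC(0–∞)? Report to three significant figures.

AUC = 821 ng/mL·h

Trapezoidal AUC_0→7.25:
  [0→0.25]: (0.0+143.7)/2 × 0.25 = 17.9625
  [0.25→6.25]: (143.7+66.1)/2 × 6 = 629.4
  [6.25→7.25]: (66.1+45.1)/2 × 1 = 55.6
  Sum = 702.9625 ng/mL·h
Extrapolated tail: C_last / k_e = 45.1 / 0.383 = 117.755
AUC_0→∞ = 702.9625 + 117.755 = 820.7175 ng/mL·h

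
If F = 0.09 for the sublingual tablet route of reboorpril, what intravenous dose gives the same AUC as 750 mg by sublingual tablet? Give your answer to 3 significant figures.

D_iv = 67.5 mg

Systemic exposure from an extravascular dose = F × D_ev, so the equivalent IV dose is F × D_ev.
D_iv = F × D_ev = 0.09 × 750 = 67.5 mg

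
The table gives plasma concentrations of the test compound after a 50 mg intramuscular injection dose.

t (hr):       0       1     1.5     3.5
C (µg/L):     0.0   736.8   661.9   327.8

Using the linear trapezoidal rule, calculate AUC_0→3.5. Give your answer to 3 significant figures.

Trapezoidal AUC_0→3.5:
  [0→1]: (0.0+736.8)/2 × 1 = 368.4
  [1→1.5]: (736.8+661.9)/2 × 0.5 = 349.675
  [1.5→3.5]: (661.9+327.8)/2 × 2 = 989.7
  Sum = 1707.775 µg/L·hr

AUC = 1710 µg/L·hr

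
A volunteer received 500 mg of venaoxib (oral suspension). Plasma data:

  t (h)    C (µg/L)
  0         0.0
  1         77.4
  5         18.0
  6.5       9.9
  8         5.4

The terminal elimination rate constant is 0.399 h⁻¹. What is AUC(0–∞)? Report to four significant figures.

Trapezoidal AUC_0→8:
  [0→1]: (0.0+77.4)/2 × 1 = 38.7
  [1→5]: (77.4+18.0)/2 × 4 = 190.8
  [5→6.5]: (18.0+9.9)/2 × 1.5 = 20.925
  [6.5→8]: (9.9+5.4)/2 × 1.5 = 11.475
  Sum = 261.9 µg/L·h
Extrapolated tail: C_last / k_e = 5.4 / 0.399 = 13.534
AUC_0→∞ = 261.9 + 13.534 = 275.434 µg/L·h

AUC = 275.4 µg/L·h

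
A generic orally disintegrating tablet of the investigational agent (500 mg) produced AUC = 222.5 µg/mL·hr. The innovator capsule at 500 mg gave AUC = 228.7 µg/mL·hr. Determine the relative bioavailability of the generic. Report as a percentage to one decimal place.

F_rel = (AUC_test/D_test) / (AUC_ref/D_ref)
      = (222.5/500) / (228.7/500)
      = 0.445 / 0.4574 = 0.9729 = 97.29%

F_rel = 97.3%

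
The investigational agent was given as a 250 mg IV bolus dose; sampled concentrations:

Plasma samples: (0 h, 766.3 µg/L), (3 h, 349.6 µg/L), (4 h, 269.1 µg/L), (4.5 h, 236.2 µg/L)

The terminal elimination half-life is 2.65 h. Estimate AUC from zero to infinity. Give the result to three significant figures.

AUC = 3010 µg/L·h

Trapezoidal AUC_0→4.5:
  [0→3]: (766.3+349.6)/2 × 3 = 1673.85
  [3→4]: (349.6+269.1)/2 × 1 = 309.35
  [4→4.5]: (269.1+236.2)/2 × 0.5 = 126.325
  Sum = 2109.525 µg/L·h
k_e = ln2 / t½ = 0.693147 / 2.65 = 0.2616 h^-1
Extrapolated tail: C_last / k_e = 236.2 / 0.2616 = 902.905
AUC_0→∞ = 2109.525 + 902.905 = 3012.43 µg/L·h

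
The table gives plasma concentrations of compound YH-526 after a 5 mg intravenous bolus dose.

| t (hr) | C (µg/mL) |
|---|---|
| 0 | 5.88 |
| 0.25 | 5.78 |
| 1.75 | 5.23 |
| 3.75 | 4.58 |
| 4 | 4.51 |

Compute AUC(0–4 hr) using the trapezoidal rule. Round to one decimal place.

AUC = 20.7 µg/mL·hr

Trapezoidal AUC_0→4:
  [0→0.25]: (5.88+5.78)/2 × 0.25 = 1.4575
  [0.25→1.75]: (5.78+5.23)/2 × 1.5 = 8.2575
  [1.75→3.75]: (5.23+4.58)/2 × 2 = 9.81
  [3.75→4]: (4.58+4.51)/2 × 0.25 = 1.13625
  Sum = 20.66125 µg/mL·hr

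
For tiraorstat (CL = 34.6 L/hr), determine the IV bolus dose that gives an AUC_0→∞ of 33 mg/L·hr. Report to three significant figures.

Dose_iv = CL × AUC_0→∞
     = 34.6 × 33 = 1141.8 mg

Dose = 1140 mg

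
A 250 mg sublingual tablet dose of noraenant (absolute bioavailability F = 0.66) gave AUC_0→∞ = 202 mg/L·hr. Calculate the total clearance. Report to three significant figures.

CL = 0.817 L/hr

CL = F × Dose / AUC_0→∞
   = 0.66 × 250 / 202 = 0.816832 L/hr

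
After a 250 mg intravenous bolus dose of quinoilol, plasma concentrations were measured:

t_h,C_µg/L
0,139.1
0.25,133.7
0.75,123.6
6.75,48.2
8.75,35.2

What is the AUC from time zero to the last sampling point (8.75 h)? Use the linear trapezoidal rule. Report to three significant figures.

AUC = 697 µg/L·h

Trapezoidal AUC_0→8.75:
  [0→0.25]: (139.1+133.7)/2 × 0.25 = 34.1
  [0.25→0.75]: (133.7+123.6)/2 × 0.5 = 64.325
  [0.75→6.75]: (123.6+48.2)/2 × 6 = 515.4
  [6.75→8.75]: (48.2+35.2)/2 × 2 = 83.4
  Sum = 697.225 µg/L·h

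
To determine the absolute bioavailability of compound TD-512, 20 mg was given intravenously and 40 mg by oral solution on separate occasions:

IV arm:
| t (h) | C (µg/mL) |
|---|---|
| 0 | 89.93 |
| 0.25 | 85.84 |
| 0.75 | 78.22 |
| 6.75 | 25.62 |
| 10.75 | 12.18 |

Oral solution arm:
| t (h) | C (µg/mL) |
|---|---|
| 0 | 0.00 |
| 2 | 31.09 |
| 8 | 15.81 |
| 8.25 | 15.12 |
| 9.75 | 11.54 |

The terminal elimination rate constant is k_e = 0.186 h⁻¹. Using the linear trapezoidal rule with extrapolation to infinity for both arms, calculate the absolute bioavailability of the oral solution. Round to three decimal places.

F = 0.250

Trapezoidal AUC_0→10.75 (IV):
  [0→0.25]: (89.93+85.84)/2 × 0.25 = 21.97125
  [0.25→0.75]: (85.84+78.22)/2 × 0.5 = 41.015
  [0.75→6.75]: (78.22+25.62)/2 × 6 = 311.52
  [6.75→10.75]: (25.62+12.18)/2 × 4 = 75.6
  Sum = 450.10625 µg/mL·h
IV tail: 12.18/0.186 = 65.484; AUC_iv,0→∞ = 450.10625 + 65.484 = 515.59025 µg/mL·h
Trapezoidal AUC_0→9.75 (oral solution):
  [0→2]: (0.00+31.09)/2 × 2 = 31.09
  [2→8]: (31.09+15.81)/2 × 6 = 140.7
  [8→8.25]: (15.81+15.12)/2 × 0.25 = 3.86625
  [8.25→9.75]: (15.12+11.54)/2 × 1.5 = 19.995
  Sum = 195.65125 µg/mL·h
oral solution tail: 11.54/0.186 = 62.043; AUC_ev,0→∞ = 195.65125 + 62.043 = 257.69425 µg/mL·h
F = (AUC_ev/D_ev)/(AUC_iv/D_iv) = (257.69425/40)/(515.59025/20) = 6.44236/25.7795 = 0.2499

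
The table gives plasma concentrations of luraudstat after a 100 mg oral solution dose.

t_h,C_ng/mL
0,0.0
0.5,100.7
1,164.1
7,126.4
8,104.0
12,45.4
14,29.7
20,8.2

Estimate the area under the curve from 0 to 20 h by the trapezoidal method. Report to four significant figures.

Trapezoidal AUC_0→20:
  [0→0.5]: (0.0+100.7)/2 × 0.5 = 25.175
  [0.5→1]: (100.7+164.1)/2 × 0.5 = 66.2
  [1→7]: (164.1+126.4)/2 × 6 = 871.5
  [7→8]: (126.4+104.0)/2 × 1 = 115.2
  [8→12]: (104.0+45.4)/2 × 4 = 298.8
  [12→14]: (45.4+29.7)/2 × 2 = 75.1
  [14→20]: (29.7+8.2)/2 × 6 = 113.7
  Sum = 1565.675 ng/mL·h

AUC = 1566 ng/mL·h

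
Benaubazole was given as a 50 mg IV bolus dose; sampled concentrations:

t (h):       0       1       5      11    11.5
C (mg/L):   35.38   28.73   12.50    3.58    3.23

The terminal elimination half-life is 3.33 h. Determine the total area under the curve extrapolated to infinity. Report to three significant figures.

Trapezoidal AUC_0→11.5:
  [0→1]: (35.38+28.73)/2 × 1 = 32.055
  [1→5]: (28.73+12.50)/2 × 4 = 82.46
  [5→11]: (12.50+3.58)/2 × 6 = 48.24
  [11→11.5]: (3.58+3.23)/2 × 0.5 = 1.7025
  Sum = 164.4575 mg/L·h
k_e = ln2 / t½ = 0.693147 / 3.33 = 0.2082 h^-1
Extrapolated tail: C_last / k_e = 3.23 / 0.2082 = 15.514
AUC_0→∞ = 164.4575 + 15.514 = 179.9715 mg/L·h

AUC = 180 mg/L·h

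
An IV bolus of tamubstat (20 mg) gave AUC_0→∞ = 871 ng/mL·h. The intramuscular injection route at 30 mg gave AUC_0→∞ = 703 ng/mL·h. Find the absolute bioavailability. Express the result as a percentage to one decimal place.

F = 53.8%

F = (AUC_ev / D_ev) / (AUC_iv / D_iv)
  = (703/30) / (871/20)
  = 23.4333 / 43.55 = 0.5381
  = 53.81%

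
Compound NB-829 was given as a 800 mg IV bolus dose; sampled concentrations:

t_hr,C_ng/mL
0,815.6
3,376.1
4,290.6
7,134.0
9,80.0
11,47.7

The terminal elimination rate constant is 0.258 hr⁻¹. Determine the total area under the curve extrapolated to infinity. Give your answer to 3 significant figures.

Trapezoidal AUC_0→11:
  [0→3]: (815.6+376.1)/2 × 3 = 1787.55
  [3→4]: (376.1+290.6)/2 × 1 = 333.35
  [4→7]: (290.6+134.0)/2 × 3 = 636.9
  [7→9]: (134.0+80.0)/2 × 2 = 214.0
  [9→11]: (80.0+47.7)/2 × 2 = 127.7
  Sum = 3099.5 ng/mL·hr
Extrapolated tail: C_last / k_e = 47.7 / 0.258 = 184.884
AUC_0→∞ = 3099.5 + 184.884 = 3284.384 ng/mL·hr

AUC = 3280 ng/mL·hr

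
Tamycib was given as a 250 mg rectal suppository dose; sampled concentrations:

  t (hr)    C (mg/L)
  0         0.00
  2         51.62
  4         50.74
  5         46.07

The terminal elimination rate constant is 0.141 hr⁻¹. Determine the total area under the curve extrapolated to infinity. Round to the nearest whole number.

AUC = 529 mg/L·hr

Trapezoidal AUC_0→5:
  [0→2]: (0.00+51.62)/2 × 2 = 51.62
  [2→4]: (51.62+50.74)/2 × 2 = 102.36
  [4→5]: (50.74+46.07)/2 × 1 = 48.405
  Sum = 202.385 mg/L·hr
Extrapolated tail: C_last / k_e = 46.07 / 0.141 = 326.738
AUC_0→∞ = 202.385 + 326.738 = 529.123 mg/L·hr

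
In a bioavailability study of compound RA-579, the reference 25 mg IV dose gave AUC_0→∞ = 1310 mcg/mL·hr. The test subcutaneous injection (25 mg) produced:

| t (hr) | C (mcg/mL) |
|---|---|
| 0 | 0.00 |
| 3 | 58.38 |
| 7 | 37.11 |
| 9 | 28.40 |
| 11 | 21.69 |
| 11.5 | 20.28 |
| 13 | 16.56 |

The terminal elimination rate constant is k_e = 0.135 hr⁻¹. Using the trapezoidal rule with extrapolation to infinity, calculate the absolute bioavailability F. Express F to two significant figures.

Trapezoidal AUC_0→13 (subcutaneous injection):
  [0→3]: (0.00+58.38)/2 × 3 = 87.57
  [3→7]: (58.38+37.11)/2 × 4 = 190.98
  [7→9]: (37.11+28.40)/2 × 2 = 65.51
  [9→11]: (28.40+21.69)/2 × 2 = 50.09
  [11→11.5]: (21.69+20.28)/2 × 0.5 = 10.4925
  [11.5→13]: (20.28+16.56)/2 × 1.5 = 27.63
  Sum = 432.2725 mcg/mL·hr
Tail: C_last/k_e = 16.56/0.135 = 122.667
AUC_0→∞ (subcutaneous injection) = 432.2725 + 122.667 = 554.9395 mcg/mL·hr
F = (AUC_ev/D_ev)/(AUC_iv/D_iv) = (554.9395/25)/(1310/25) = 22.19758/52.4 = 0.4236

F = 0.42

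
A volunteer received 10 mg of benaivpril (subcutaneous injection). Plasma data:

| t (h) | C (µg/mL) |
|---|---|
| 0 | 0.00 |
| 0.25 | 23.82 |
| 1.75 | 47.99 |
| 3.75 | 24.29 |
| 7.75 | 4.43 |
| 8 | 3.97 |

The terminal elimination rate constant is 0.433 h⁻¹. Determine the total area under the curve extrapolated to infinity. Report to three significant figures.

Trapezoidal AUC_0→8:
  [0→0.25]: (0.00+23.82)/2 × 0.25 = 2.9775
  [0.25→1.75]: (23.82+47.99)/2 × 1.5 = 53.8575
  [1.75→3.75]: (47.99+24.29)/2 × 2 = 72.28
  [3.75→7.75]: (24.29+4.43)/2 × 4 = 57.44
  [7.75→8]: (4.43+3.97)/2 × 0.25 = 1.05
  Sum = 187.605 µg/mL·h
Extrapolated tail: C_last / k_e = 3.97 / 0.433 = 9.169
AUC_0→∞ = 187.605 + 9.169 = 196.774 µg/mL·h

AUC = 197 µg/mL·h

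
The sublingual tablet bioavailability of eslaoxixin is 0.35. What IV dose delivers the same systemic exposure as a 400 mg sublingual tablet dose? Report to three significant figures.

D_iv = 140 mg

Systemic exposure from an extravascular dose = F × D_ev, so the equivalent IV dose is F × D_ev.
D_iv = F × D_ev = 0.35 × 400 = 140 mg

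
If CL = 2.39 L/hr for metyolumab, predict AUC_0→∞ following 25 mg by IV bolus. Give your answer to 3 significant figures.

AUC = 10.5 mg/L·hr

AUC_0→∞ = Dose_iv / CL
        = 25 / 2.39 = 10.4603 mg/L·hr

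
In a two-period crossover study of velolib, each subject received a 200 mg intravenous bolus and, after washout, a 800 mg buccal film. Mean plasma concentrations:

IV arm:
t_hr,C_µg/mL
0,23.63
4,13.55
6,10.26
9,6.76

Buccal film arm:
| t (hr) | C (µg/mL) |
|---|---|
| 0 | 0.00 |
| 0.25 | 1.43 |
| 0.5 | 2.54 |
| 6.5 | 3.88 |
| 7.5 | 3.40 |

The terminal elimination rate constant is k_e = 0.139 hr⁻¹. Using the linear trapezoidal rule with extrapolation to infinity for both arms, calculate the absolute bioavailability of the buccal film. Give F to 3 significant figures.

Trapezoidal AUC_0→9 (IV):
  [0→4]: (23.63+13.55)/2 × 4 = 74.36
  [4→6]: (13.55+10.26)/2 × 2 = 23.81
  [6→9]: (10.26+6.76)/2 × 3 = 25.53
  Sum = 123.7 µg/mL·hr
IV tail: 6.76/0.139 = 48.633; AUC_iv,0→∞ = 123.7 + 48.633 = 172.333 µg/mL·hr
Trapezoidal AUC_0→7.5 (buccal film):
  [0→0.25]: (0.00+1.43)/2 × 0.25 = 0.17875
  [0.25→0.5]: (1.43+2.54)/2 × 0.25 = 0.49625
  [0.5→6.5]: (2.54+3.88)/2 × 6 = 19.26
  [6.5→7.5]: (3.88+3.40)/2 × 1 = 3.64
  Sum = 23.575 µg/mL·hr
buccal film tail: 3.40/0.139 = 24.460; AUC_ev,0→∞ = 23.575 + 24.460 = 48.035 µg/mL·hr
F = (AUC_ev/D_ev)/(AUC_iv/D_iv) = (48.035/800)/(172.333/200) = 0.06004375/0.861665 = 0.0697

F = 0.0697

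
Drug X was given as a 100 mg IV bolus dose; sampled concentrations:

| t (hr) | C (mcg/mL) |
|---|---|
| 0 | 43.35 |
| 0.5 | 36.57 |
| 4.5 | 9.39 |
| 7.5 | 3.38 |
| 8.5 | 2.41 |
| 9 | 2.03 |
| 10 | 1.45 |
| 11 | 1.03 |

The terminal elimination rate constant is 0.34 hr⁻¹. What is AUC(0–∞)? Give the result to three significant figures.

Trapezoidal AUC_0→11:
  [0→0.5]: (43.35+36.57)/2 × 0.5 = 19.98
  [0.5→4.5]: (36.57+9.39)/2 × 4 = 91.92
  [4.5→7.5]: (9.39+3.38)/2 × 3 = 19.155
  [7.5→8.5]: (3.38+2.41)/2 × 1 = 2.895
  [8.5→9]: (2.41+2.03)/2 × 0.5 = 1.11
  [9→10]: (2.03+1.45)/2 × 1 = 1.74
  [10→11]: (1.45+1.03)/2 × 1 = 1.24
  Sum = 138.04 mcg/mL·hr
Extrapolated tail: C_last / k_e = 1.03 / 0.34 = 3.029
AUC_0→∞ = 138.04 + 3.029 = 141.069 mcg/mL·hr

AUC = 141 mcg/mL·hr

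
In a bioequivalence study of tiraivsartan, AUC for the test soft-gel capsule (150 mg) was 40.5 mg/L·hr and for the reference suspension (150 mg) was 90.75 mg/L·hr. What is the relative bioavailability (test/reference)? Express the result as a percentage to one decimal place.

F_rel = (AUC_test/D_test) / (AUC_ref/D_ref)
      = (40.5/150) / (90.75/150)
      = 0.27 / 0.605 = 0.4463 = 44.63%

F_rel = 44.6%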